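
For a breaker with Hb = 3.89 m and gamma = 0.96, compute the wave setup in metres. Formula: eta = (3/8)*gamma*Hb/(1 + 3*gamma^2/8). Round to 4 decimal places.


eta = (3/8) * gamma * Hb / (1 + 3*gamma^2/8)
Numerator = (3/8) * 0.96 * 3.89 = 1.400400
Denominator = 1 + 3*0.96^2/8 = 1 + 0.345600 = 1.345600
eta = 1.400400 / 1.345600
eta = 1.0407 m

1.0407


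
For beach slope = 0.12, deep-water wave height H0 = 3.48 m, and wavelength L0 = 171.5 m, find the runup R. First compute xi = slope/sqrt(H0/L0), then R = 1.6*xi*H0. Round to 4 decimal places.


xi = slope / sqrt(H0/L0)
H0/L0 = 3.48/171.5 = 0.020292
sqrt(0.020292) = 0.142448
xi = 0.12 / 0.142448 = 0.842410
R = 1.6 * xi * H0 = 1.6 * 0.842410 * 3.48
R = 4.6905 m

4.6905


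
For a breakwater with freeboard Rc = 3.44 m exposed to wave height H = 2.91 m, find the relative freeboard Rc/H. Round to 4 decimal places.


Relative freeboard = Rc / H
= 3.44 / 2.91
= 1.1821

1.1821


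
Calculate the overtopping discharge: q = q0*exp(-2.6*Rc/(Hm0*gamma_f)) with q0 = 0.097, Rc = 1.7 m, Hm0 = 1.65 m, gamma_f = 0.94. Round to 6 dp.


q = q0 * exp(-2.6 * Rc / (Hm0 * gamma_f))
Exponent = -2.6 * 1.7 / (1.65 * 0.94)
= -2.6 * 1.7 / 1.5510
= -2.849774
exp(-2.849774) = 0.057857
q = 0.097 * 0.057857
q = 0.005612 m^3/s/m

0.005612


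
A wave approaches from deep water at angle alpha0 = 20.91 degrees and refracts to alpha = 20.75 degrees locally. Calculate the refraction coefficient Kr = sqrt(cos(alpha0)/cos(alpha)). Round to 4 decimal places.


Kr = sqrt(cos(alpha0) / cos(alpha))
cos(20.91) = 0.934142
cos(20.75) = 0.935135
Kr = sqrt(0.934142 / 0.935135)
Kr = sqrt(0.998938)
Kr = 0.9995

0.9995


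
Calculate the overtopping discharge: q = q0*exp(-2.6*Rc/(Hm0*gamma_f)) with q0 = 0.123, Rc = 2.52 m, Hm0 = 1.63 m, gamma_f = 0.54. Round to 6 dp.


q = q0 * exp(-2.6 * Rc / (Hm0 * gamma_f))
Exponent = -2.6 * 2.52 / (1.63 * 0.54)
= -2.6 * 2.52 / 0.8802
= -7.443763
exp(-7.443763) = 0.000585
q = 0.123 * 0.000585
q = 0.000072 m^3/s/m

0.000072


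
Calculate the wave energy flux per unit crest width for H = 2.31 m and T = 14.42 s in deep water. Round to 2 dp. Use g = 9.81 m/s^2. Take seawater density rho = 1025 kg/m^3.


P = rho * g^2 * H^2 * T / (32 * pi)
P = 1025 * 9.81^2 * 2.31^2 * 14.42 / (32 * pi)
P = 1025 * 96.2361 * 5.3361 * 14.42 / 100.53096
P = 75500.75 W/m

75500.75


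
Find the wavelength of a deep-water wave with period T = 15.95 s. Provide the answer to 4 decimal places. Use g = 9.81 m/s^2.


L0 = g * T^2 / (2 * pi)
L0 = 9.81 * 15.95^2 / (2 * pi)
L0 = 9.81 * 254.4025 / 6.28319
L0 = 2495.6885 / 6.28319
L0 = 397.2012 m

397.2012


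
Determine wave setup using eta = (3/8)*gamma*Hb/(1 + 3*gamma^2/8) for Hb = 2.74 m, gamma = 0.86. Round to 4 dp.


eta = (3/8) * gamma * Hb / (1 + 3*gamma^2/8)
Numerator = (3/8) * 0.86 * 2.74 = 0.883650
Denominator = 1 + 3*0.86^2/8 = 1 + 0.277350 = 1.277350
eta = 0.883650 / 1.277350
eta = 0.6918 m

0.6918


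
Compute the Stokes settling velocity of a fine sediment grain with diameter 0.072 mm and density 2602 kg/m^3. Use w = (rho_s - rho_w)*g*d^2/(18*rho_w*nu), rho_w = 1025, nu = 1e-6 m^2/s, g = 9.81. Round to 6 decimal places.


w = (rho_s - rho_w) * g * d^2 / (18 * rho_w * nu)
d = 0.072 mm = 0.000072 m
rho_s - rho_w = 2602 - 1025 = 1577
Numerator = 1577 * 9.81 * (0.000072)^2 = 0.000080198398
Denominator = 18 * 1025 * 1e-6 = 0.018450
w = 0.004347 m/s

0.004347


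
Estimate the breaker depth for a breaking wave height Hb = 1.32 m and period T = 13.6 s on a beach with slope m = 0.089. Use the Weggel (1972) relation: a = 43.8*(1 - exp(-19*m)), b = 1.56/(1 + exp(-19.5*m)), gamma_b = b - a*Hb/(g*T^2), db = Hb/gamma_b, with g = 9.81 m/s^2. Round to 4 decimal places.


a = 43.8 * (1 - exp(-19 * m))
exp(-19 * 0.089) = exp(-1.6910) = 0.184335
a = 43.8 * (1 - 0.184335) = 35.726123
b = 1.56 / (1 + exp(-19.5 * m))
exp(-19.5 * 0.089) = exp(-1.7355) = 0.176312
b = 1.56 / (1 + 0.176312) = 1.326179
Hb / (g * T^2) = 1.32 / (9.81 * 13.6^2) = 1.32 / 1814.4576 = 0.00072749
gamma_b = b - a * Hb/(g*T^2) = 1.326179 - 35.726123 * 0.00072749 = 1.300188
db = Hb / gamma_b = 1.32 / 1.300188
db = 1.0152 m

1.0152


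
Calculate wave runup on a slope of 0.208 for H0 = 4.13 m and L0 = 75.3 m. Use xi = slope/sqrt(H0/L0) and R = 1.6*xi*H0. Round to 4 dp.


xi = slope / sqrt(H0/L0)
H0/L0 = 4.13/75.3 = 0.054847
sqrt(0.054847) = 0.234195
xi = 0.208 / 0.234195 = 0.888149
R = 1.6 * xi * H0 = 1.6 * 0.888149 * 4.13
R = 5.8689 m

5.8689


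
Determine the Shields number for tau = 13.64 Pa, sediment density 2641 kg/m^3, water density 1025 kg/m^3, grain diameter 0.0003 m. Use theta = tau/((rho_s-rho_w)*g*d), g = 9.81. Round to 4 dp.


theta = tau / ((rho_s - rho_w) * g * d)
rho_s - rho_w = 2641 - 1025 = 1616
Denominator = 1616 * 9.81 * 0.0003 = 4.755888
theta = 13.64 / 4.755888
theta = 2.8680

2.8680


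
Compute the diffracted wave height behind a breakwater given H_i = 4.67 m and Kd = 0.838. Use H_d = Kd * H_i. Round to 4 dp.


H_d = Kd * H_i
H_d = 0.838 * 4.67
H_d = 3.9135 m

3.9135


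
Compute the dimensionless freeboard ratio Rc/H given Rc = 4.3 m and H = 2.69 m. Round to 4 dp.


Relative freeboard = Rc / H
= 4.3 / 2.69
= 1.5985

1.5985


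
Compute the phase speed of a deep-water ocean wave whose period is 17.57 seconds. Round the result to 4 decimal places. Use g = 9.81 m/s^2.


We use the deep-water celerity formula:
C = g * T / (2 * pi)
C = 9.81 * 17.57 / (2 * 3.14159...)
C = 172.361700 / 6.283185
C = 27.4322 m/s

27.4322


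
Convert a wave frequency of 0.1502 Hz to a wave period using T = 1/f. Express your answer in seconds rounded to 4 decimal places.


T = 1 / f
T = 1 / 0.1502
T = 6.6578 s

6.6578


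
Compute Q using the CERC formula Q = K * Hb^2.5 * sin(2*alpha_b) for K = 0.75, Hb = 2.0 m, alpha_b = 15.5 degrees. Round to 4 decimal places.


Q = K * Hb^2.5 * sin(2 * alpha_b)
Hb^2.5 = 2.0^2.5 = 5.656854
sin(2 * 15.5) = sin(31.0) = 0.515038
Q = 0.75 * 5.656854 * 0.515038
Q = 2.1851 m^3/s

2.1851


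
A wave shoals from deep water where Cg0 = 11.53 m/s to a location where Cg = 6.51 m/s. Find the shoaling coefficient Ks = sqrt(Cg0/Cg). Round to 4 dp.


Ks = sqrt(Cg0 / Cg)
Ks = sqrt(11.53 / 6.51)
Ks = sqrt(1.7711)
Ks = 1.3308

1.3308


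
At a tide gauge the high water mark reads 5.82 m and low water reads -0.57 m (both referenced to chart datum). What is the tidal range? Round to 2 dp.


Tidal range = High water - Low water
Tidal range = 5.82 - (-0.57)
Tidal range = 6.39 m

6.39


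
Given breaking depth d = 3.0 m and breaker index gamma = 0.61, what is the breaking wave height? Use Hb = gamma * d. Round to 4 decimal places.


Hb = gamma * d
Hb = 0.61 * 3.0
Hb = 1.8300 m

1.8300


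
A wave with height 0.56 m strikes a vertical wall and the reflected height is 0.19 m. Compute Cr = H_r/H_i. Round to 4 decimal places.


Cr = H_r / H_i
Cr = 0.19 / 0.56
Cr = 0.3393

0.3393


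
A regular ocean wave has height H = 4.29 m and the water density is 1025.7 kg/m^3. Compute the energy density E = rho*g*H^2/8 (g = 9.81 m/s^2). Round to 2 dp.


E = (1/8) * rho * g * H^2
E = (1/8) * 1025.7 * 9.81 * 4.29^2
E = 0.125 * 1025.7 * 9.81 * 18.4041
E = 23148.03 J/m^2

23148.03


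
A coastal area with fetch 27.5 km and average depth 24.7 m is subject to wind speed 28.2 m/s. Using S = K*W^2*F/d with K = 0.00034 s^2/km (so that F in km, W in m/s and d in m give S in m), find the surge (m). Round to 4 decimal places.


S = K * W^2 * F / d
W^2 = 28.2^2 = 795.24
S = 0.00034 * 795.24 * 27.5 / 24.7
Numerator = 0.00034 * 795.24 * 27.5 = 7.435494
S = 7.435494 / 24.7 = 0.3010 m

0.3010


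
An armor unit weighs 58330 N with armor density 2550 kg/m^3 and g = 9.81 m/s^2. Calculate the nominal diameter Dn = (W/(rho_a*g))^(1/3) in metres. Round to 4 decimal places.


V = W / (rho_a * g)
V = 58330 / (2550 * 9.81)
V = 58330 / 25015.50
V = 2.331754 m^3
Dn = V^(1/3) = 2.331754^(1/3)
Dn = 1.3261 m

1.3261


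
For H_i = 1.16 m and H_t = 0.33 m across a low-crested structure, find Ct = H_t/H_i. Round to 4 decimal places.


Ct = H_t / H_i
Ct = 0.33 / 1.16
Ct = 0.2845

0.2845


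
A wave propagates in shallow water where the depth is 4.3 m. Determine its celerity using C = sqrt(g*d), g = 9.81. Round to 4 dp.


Using the shallow-water approximation:
C = sqrt(g * d) = sqrt(9.81 * 4.3)
C = sqrt(42.1830)
C = 6.4948 m/s

6.4948


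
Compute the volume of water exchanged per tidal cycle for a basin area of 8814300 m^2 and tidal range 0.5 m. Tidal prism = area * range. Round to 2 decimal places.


Tidal prism = Area * Tidal range
P = 8814300 * 0.5
P = 4407150.00 m^3

4407150.00


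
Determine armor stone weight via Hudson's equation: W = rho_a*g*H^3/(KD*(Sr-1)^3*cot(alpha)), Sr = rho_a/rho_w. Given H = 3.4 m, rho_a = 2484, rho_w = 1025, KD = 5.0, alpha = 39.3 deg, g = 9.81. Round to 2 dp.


Sr = rho_a / rho_w = 2484 / 1025 = 2.423415
(Sr - 1) = 1.423415
(Sr - 1)^3 = 2.883994
cot(39.3) = 1 / tan(39.3) = 1 / 0.818491 = 1.221761
Numerator = 2484 * 9.81 * 3.4^3 = 957761.4442
Denominator = 5.0 * 2.883994 * 1.221761 = 17.617758
W = 957761.4442 / 17.617758
W = 54363.41 N

54363.41


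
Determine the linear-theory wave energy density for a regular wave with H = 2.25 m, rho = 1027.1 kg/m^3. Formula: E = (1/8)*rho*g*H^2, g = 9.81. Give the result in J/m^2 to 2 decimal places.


E = (1/8) * rho * g * H^2
E = (1/8) * 1027.1 * 9.81 * 2.25^2
E = 0.125 * 1027.1 * 9.81 * 5.0625
E = 6376.12 J/m^2

6376.12


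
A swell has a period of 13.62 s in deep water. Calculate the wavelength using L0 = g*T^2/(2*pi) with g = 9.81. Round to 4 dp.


L0 = g * T^2 / (2 * pi)
L0 = 9.81 * 13.62^2 / (2 * pi)
L0 = 9.81 * 185.5044 / 6.28319
L0 = 1819.7982 / 6.28319
L0 = 289.6299 m

289.6299


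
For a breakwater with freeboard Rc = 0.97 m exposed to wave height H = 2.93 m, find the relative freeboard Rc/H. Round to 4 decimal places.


Relative freeboard = Rc / H
= 0.97 / 2.93
= 0.3311

0.3311


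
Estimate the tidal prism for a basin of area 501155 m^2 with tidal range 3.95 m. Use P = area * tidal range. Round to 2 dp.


Tidal prism = Area * Tidal range
P = 501155 * 3.95
P = 1979562.25 m^3

1979562.25


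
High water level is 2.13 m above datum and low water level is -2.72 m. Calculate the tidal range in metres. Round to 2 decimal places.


Tidal range = High water - Low water
Tidal range = 2.13 - (-2.72)
Tidal range = 4.85 m

4.85


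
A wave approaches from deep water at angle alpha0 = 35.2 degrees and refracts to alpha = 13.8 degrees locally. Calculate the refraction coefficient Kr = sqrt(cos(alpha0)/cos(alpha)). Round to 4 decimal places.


Kr = sqrt(cos(alpha0) / cos(alpha))
cos(35.2) = 0.817145
cos(13.8) = 0.971134
Kr = sqrt(0.817145 / 0.971134)
Kr = sqrt(0.841433)
Kr = 0.9173

0.9173


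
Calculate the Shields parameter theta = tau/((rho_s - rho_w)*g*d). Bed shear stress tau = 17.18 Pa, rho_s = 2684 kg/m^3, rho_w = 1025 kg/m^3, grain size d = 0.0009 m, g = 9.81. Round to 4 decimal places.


theta = tau / ((rho_s - rho_w) * g * d)
rho_s - rho_w = 2684 - 1025 = 1659
Denominator = 1659 * 9.81 * 0.0009 = 14.647311
theta = 17.18 / 14.647311
theta = 1.1729

1.1729


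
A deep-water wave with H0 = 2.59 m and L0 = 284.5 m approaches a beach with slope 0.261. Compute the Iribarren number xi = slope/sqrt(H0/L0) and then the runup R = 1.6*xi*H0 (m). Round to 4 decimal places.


xi = slope / sqrt(H0/L0)
H0/L0 = 2.59/284.5 = 0.009104
sqrt(0.009104) = 0.095413
xi = 0.261 / 0.095413 = 2.735469
R = 1.6 * xi * H0 = 1.6 * 2.735469 * 2.59
R = 11.3358 m

11.3358


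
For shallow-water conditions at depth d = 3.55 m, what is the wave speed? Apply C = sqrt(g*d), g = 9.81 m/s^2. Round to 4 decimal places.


Using the shallow-water approximation:
C = sqrt(g * d) = sqrt(9.81 * 3.55)
C = sqrt(34.8255)
C = 5.9013 m/s

5.9013


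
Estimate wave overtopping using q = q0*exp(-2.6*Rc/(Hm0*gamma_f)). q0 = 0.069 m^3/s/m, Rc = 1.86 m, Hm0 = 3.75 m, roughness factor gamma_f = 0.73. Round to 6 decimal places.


q = q0 * exp(-2.6 * Rc / (Hm0 * gamma_f))
Exponent = -2.6 * 1.86 / (3.75 * 0.73)
= -2.6 * 1.86 / 2.7375
= -1.766575
exp(-1.766575) = 0.170917
q = 0.069 * 0.170917
q = 0.011793 m^3/s/m

0.011793


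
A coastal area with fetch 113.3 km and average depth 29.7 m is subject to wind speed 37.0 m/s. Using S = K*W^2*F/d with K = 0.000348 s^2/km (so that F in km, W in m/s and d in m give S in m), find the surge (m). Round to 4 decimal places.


S = K * W^2 * F / d
W^2 = 37.0^2 = 1369.00
S = 0.000348 * 1369.00 * 113.3 / 29.7
Numerator = 0.000348 * 1369.00 * 113.3 = 53.977480
S = 53.977480 / 29.7 = 1.8174 m

1.8174


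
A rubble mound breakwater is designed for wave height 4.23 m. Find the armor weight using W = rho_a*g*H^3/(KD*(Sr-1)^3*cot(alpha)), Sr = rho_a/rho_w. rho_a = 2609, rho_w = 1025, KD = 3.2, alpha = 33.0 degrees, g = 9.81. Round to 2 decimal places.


Sr = rho_a / rho_w = 2609 / 1025 = 2.545366
(Sr - 1) = 1.545366
(Sr - 1)^3 = 3.690574
cot(33.0) = 1 / tan(33.0) = 1 / 0.649408 = 1.539865
Numerator = 2609 * 9.81 * 4.23^3 = 1937154.1826
Denominator = 3.2 * 3.690574 * 1.539865 = 18.185555
W = 1937154.1826 / 18.185555
W = 106521.59 N

106521.59


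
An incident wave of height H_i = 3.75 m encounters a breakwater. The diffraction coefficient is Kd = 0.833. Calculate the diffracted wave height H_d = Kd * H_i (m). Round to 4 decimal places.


H_d = Kd * H_i
H_d = 0.833 * 3.75
H_d = 3.1238 m

3.1238


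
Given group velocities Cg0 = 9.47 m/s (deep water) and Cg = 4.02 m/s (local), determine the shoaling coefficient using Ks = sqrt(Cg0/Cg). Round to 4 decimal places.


Ks = sqrt(Cg0 / Cg)
Ks = sqrt(9.47 / 4.02)
Ks = sqrt(2.3557)
Ks = 1.5348

1.5348


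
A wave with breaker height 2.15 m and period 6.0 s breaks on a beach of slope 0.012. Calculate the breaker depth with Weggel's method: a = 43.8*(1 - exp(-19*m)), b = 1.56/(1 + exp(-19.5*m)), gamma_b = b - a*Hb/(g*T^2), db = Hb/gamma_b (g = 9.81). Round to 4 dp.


a = 43.8 * (1 - exp(-19 * m))
exp(-19 * 0.012) = exp(-0.2280) = 0.796124
a = 43.8 * (1 - 0.796124) = 8.929757
b = 1.56 / (1 + exp(-19.5 * m))
exp(-19.5 * 0.012) = exp(-0.2340) = 0.791362
b = 1.56 / (1 + 0.791362) = 0.870846
Hb / (g * T^2) = 2.15 / (9.81 * 6.0^2) = 2.15 / 353.1600 = 0.00608789
gamma_b = b - a * Hb/(g*T^2) = 0.870846 - 8.929757 * 0.00608789 = 0.816482
db = Hb / gamma_b = 2.15 / 0.816482
db = 2.6332 m

2.6332


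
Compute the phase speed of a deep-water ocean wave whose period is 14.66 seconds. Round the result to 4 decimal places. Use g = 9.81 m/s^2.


We use the deep-water celerity formula:
C = g * T / (2 * pi)
C = 9.81 * 14.66 / (2 * 3.14159...)
C = 143.814600 / 6.283185
C = 22.8888 m/s

22.8888


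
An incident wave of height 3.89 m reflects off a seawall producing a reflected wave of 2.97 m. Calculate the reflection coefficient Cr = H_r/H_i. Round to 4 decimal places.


Cr = H_r / H_i
Cr = 2.97 / 3.89
Cr = 0.7635

0.7635


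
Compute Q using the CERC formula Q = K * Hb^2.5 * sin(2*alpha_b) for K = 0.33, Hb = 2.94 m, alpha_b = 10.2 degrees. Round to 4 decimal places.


Q = K * Hb^2.5 * sin(2 * alpha_b)
Hb^2.5 = 2.94^2.5 = 14.820687
sin(2 * 10.2) = sin(20.4) = 0.348572
Q = 0.33 * 14.820687 * 0.348572
Q = 1.7048 m^3/s

1.7048


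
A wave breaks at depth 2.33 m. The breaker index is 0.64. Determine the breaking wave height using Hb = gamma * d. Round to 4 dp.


Hb = gamma * d
Hb = 0.64 * 2.33
Hb = 1.4912 m

1.4912


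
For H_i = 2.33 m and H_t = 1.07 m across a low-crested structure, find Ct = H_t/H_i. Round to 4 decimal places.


Ct = H_t / H_i
Ct = 1.07 / 2.33
Ct = 0.4592

0.4592


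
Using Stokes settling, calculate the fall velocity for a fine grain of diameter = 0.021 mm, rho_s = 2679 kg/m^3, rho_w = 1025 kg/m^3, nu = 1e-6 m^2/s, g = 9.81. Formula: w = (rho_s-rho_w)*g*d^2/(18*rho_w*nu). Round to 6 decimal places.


w = (rho_s - rho_w) * g * d^2 / (18 * rho_w * nu)
d = 0.021 mm = 0.000021 m
rho_s - rho_w = 2679 - 1025 = 1654
Numerator = 1654 * 9.81 * (0.000021)^2 = 0.000007155551
Denominator = 18 * 1025 * 1e-6 = 0.018450
w = 0.000388 m/s

0.000388


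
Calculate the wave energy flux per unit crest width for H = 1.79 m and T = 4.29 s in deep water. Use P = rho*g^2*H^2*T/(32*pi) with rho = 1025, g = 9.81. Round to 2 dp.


P = rho * g^2 * H^2 * T / (32 * pi)
P = 1025 * 9.81^2 * 1.79^2 * 4.29 / (32 * pi)
P = 1025 * 96.2361 * 3.2041 * 4.29 / 100.53096
P = 13487.31 W/m

13487.31


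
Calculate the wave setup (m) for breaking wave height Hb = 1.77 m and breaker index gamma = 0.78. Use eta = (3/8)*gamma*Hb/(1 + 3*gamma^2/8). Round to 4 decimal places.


eta = (3/8) * gamma * Hb / (1 + 3*gamma^2/8)
Numerator = (3/8) * 0.78 * 1.77 = 0.517725
Denominator = 1 + 3*0.78^2/8 = 1 + 0.228150 = 1.228150
eta = 0.517725 / 1.228150
eta = 0.4215 m

0.4215


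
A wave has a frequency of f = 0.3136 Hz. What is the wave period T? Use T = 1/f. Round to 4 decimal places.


T = 1 / f
T = 1 / 0.3136
T = 3.1888 s

3.1888


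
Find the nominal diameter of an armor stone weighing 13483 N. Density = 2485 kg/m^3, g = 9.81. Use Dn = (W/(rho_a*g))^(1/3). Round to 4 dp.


V = W / (rho_a * g)
V = 13483 / (2485 * 9.81)
V = 13483 / 24377.85
V = 0.553084 m^3
Dn = V^(1/3) = 0.553084^(1/3)
Dn = 0.8208 m

0.8208


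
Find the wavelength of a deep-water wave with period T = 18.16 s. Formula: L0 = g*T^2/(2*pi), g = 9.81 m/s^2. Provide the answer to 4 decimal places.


L0 = g * T^2 / (2 * pi)
L0 = 9.81 * 18.16^2 / (2 * pi)
L0 = 9.81 * 329.7856 / 6.28319
L0 = 3235.1967 / 6.28319
L0 = 514.8976 m

514.8976


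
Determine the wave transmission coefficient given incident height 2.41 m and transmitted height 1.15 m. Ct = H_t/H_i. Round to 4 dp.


Ct = H_t / H_i
Ct = 1.15 / 2.41
Ct = 0.4772

0.4772


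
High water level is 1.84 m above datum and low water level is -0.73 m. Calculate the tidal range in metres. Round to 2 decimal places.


Tidal range = High water - Low water
Tidal range = 1.84 - (-0.73)
Tidal range = 2.57 m

2.57


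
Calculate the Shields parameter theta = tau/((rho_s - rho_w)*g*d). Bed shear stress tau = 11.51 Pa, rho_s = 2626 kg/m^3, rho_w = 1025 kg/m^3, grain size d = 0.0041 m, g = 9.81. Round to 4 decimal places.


theta = tau / ((rho_s - rho_w) * g * d)
rho_s - rho_w = 2626 - 1025 = 1601
Denominator = 1601 * 9.81 * 0.0041 = 64.393821
theta = 11.51 / 64.393821
theta = 0.1787

0.1787


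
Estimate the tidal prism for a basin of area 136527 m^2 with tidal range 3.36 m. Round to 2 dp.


Tidal prism = Area * Tidal range
P = 136527 * 3.36
P = 458730.72 m^3

458730.72


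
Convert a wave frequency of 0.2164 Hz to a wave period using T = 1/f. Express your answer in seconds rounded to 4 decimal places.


T = 1 / f
T = 1 / 0.2164
T = 4.6211 s

4.6211


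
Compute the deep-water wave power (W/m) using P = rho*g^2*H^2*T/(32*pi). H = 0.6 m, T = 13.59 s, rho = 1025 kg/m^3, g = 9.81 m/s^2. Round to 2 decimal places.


P = rho * g^2 * H^2 * T / (32 * pi)
P = 1025 * 9.81^2 * 0.6^2 * 13.59 / (32 * pi)
P = 1025 * 96.2361 * 0.3600 * 13.59 / 100.53096
P = 4800.47 W/m

4800.47


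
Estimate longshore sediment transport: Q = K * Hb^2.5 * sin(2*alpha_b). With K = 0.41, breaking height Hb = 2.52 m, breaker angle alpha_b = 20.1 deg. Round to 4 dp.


Q = K * Hb^2.5 * sin(2 * alpha_b)
Hb^2.5 = 2.52^2.5 = 10.080947
sin(2 * 20.1) = sin(40.2) = 0.645458
Q = 0.41 * 10.080947 * 0.645458
Q = 2.6678 m^3/s

2.6678


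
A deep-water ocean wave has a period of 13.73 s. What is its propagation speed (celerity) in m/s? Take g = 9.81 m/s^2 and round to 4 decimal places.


We use the deep-water celerity formula:
C = g * T / (2 * pi)
C = 9.81 * 13.73 / (2 * 3.14159...)
C = 134.691300 / 6.283185
C = 21.4368 m/s

21.4368


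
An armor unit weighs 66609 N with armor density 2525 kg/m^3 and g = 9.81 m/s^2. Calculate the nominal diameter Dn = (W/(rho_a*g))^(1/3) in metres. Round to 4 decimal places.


V = W / (rho_a * g)
V = 66609 / (2525 * 9.81)
V = 66609 / 24770.25
V = 2.689073 m^3
Dn = V^(1/3) = 2.689073^(1/3)
Dn = 1.3906 m

1.3906


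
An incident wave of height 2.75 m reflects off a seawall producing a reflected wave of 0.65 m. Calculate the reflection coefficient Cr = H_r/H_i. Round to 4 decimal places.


Cr = H_r / H_i
Cr = 0.65 / 2.75
Cr = 0.2364

0.2364


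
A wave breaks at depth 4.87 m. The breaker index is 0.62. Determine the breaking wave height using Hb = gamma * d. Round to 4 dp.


Hb = gamma * d
Hb = 0.62 * 4.87
Hb = 3.0194 m

3.0194


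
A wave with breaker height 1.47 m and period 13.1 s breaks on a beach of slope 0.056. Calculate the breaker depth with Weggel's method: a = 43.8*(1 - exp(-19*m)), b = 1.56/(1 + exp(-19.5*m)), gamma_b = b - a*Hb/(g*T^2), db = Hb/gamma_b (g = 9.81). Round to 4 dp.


a = 43.8 * (1 - exp(-19 * m))
exp(-19 * 0.056) = exp(-1.0640) = 0.345073
a = 43.8 * (1 - 0.345073) = 28.685813
b = 1.56 / (1 + exp(-19.5 * m))
exp(-19.5 * 0.056) = exp(-1.0920) = 0.335545
b = 1.56 / (1 + 0.335545) = 1.168063
Hb / (g * T^2) = 1.47 / (9.81 * 13.1^2) = 1.47 / 1683.4941 = 0.00087318
gamma_b = b - a * Hb/(g*T^2) = 1.168063 - 28.685813 * 0.00087318 = 1.143015
db = Hb / gamma_b = 1.47 / 1.143015
db = 1.2861 m

1.2861


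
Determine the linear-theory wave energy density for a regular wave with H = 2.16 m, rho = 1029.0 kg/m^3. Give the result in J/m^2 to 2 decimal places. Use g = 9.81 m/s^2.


E = (1/8) * rho * g * H^2
E = (1/8) * 1029.0 * 9.81 * 2.16^2
E = 0.125 * 1029.0 * 9.81 * 4.6656
E = 5887.11 J/m^2

5887.11


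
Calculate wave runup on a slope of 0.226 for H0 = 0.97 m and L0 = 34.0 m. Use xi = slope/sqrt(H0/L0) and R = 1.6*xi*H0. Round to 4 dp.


xi = slope / sqrt(H0/L0)
H0/L0 = 0.97/34.0 = 0.028529
sqrt(0.028529) = 0.168907
xi = 0.226 / 0.168907 = 1.338018
R = 1.6 * xi * H0 = 1.6 * 1.338018 * 0.97
R = 2.0766 m

2.0766


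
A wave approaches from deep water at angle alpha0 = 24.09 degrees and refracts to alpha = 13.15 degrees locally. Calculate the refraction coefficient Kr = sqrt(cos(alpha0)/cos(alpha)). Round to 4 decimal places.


Kr = sqrt(cos(alpha0) / cos(alpha))
cos(24.09) = 0.912905
cos(13.15) = 0.973778
Kr = sqrt(0.912905 / 0.973778)
Kr = sqrt(0.937488)
Kr = 0.9682

0.9682


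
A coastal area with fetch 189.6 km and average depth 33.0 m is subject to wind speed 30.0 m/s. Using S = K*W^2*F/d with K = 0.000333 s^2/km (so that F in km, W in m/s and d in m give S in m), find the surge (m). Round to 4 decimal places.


S = K * W^2 * F / d
W^2 = 30.0^2 = 900.00
S = 0.000333 * 900.00 * 189.6 / 33.0
Numerator = 0.000333 * 900.00 * 189.6 = 56.823120
S = 56.823120 / 33.0 = 1.7219 m

1.7219


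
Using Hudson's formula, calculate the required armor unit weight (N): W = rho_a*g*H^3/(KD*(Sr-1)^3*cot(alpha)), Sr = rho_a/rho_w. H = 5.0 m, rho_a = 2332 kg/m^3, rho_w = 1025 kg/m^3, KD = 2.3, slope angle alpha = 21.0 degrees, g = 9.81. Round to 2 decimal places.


Sr = rho_a / rho_w = 2332 / 1025 = 2.275122
(Sr - 1) = 1.275122
(Sr - 1)^3 = 2.073267
cot(21.0) = 1 / tan(21.0) = 1 / 0.383864 = 2.605089
Numerator = 2332 * 9.81 * 5.0^3 = 2859615.0000
Denominator = 2.3 * 2.073267 * 2.605089 = 12.422402
W = 2859615.0000 / 12.422402
W = 230198.23 N

230198.23


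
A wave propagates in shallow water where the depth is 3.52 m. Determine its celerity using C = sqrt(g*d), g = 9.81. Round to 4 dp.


Using the shallow-water approximation:
C = sqrt(g * d) = sqrt(9.81 * 3.52)
C = sqrt(34.5312)
C = 5.8763 m/s

5.8763


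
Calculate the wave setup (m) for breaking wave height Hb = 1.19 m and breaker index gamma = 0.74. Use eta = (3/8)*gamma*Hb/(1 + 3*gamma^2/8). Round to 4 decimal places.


eta = (3/8) * gamma * Hb / (1 + 3*gamma^2/8)
Numerator = (3/8) * 0.74 * 1.19 = 0.330225
Denominator = 1 + 3*0.74^2/8 = 1 + 0.205350 = 1.205350
eta = 0.330225 / 1.205350
eta = 0.2740 m

0.2740


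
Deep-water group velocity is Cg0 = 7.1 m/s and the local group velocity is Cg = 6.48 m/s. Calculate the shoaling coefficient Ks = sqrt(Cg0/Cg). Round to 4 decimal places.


Ks = sqrt(Cg0 / Cg)
Ks = sqrt(7.1 / 6.48)
Ks = sqrt(1.0957)
Ks = 1.0467

1.0467


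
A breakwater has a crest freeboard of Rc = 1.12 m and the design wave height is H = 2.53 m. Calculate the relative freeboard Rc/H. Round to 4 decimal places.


Relative freeboard = Rc / H
= 1.12 / 2.53
= 0.4427

0.4427


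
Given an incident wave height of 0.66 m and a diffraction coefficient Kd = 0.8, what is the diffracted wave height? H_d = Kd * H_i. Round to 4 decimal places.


H_d = Kd * H_i
H_d = 0.8 * 0.66
H_d = 0.5280 m

0.5280


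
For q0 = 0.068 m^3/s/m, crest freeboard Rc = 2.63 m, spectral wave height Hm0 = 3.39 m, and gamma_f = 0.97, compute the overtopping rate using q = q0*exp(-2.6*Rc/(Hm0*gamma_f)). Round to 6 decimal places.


q = q0 * exp(-2.6 * Rc / (Hm0 * gamma_f))
Exponent = -2.6 * 2.63 / (3.39 * 0.97)
= -2.6 * 2.63 / 3.2883
= -2.079494
exp(-2.079494) = 0.124993
q = 0.068 * 0.124993
q = 0.008500 m^3/s/m

0.008500


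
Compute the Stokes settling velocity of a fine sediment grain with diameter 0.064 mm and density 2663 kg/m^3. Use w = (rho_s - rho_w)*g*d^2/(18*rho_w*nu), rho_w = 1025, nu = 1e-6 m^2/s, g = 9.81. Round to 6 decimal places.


w = (rho_s - rho_w) * g * d^2 / (18 * rho_w * nu)
d = 0.064 mm = 0.000064 m
rho_s - rho_w = 2663 - 1025 = 1638
Numerator = 1638 * 9.81 * (0.000064)^2 = 0.000065817723
Denominator = 18 * 1025 * 1e-6 = 0.018450
w = 0.003567 m/s

0.003567


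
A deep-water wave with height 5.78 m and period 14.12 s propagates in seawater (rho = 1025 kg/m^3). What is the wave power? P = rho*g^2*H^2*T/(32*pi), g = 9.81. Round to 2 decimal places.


P = rho * g^2 * H^2 * T / (32 * pi)
P = 1025 * 9.81^2 * 5.78^2 * 14.12 / (32 * pi)
P = 1025 * 96.2361 * 33.4084 * 14.12 / 100.53096
P = 462862.93 W/m

462862.93


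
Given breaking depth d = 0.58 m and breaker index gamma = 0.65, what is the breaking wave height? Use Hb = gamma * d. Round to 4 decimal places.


Hb = gamma * d
Hb = 0.65 * 0.58
Hb = 0.3770 m

0.3770


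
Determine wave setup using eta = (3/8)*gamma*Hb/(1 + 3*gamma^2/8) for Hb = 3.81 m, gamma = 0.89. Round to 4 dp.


eta = (3/8) * gamma * Hb / (1 + 3*gamma^2/8)
Numerator = (3/8) * 0.89 * 3.81 = 1.271588
Denominator = 1 + 3*0.89^2/8 = 1 + 0.297038 = 1.297038
eta = 1.271588 / 1.297038
eta = 0.9804 m

0.9804


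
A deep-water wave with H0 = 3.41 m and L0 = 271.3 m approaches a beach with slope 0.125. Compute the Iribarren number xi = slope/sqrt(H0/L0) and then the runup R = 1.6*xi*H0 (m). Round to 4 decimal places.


xi = slope / sqrt(H0/L0)
H0/L0 = 3.41/271.3 = 0.012569
sqrt(0.012569) = 0.112112
xi = 0.125 / 0.112112 = 1.114956
R = 1.6 * xi * H0 = 1.6 * 1.114956 * 3.41
R = 6.0832 m

6.0832


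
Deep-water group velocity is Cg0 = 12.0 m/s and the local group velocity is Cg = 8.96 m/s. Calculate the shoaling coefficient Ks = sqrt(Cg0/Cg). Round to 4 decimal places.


Ks = sqrt(Cg0 / Cg)
Ks = sqrt(12.0 / 8.96)
Ks = sqrt(1.3393)
Ks = 1.1573

1.1573


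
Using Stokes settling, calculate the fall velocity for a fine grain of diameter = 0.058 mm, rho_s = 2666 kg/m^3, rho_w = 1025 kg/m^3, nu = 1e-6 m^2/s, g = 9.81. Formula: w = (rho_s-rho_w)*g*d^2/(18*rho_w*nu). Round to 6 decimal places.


w = (rho_s - rho_w) * g * d^2 / (18 * rho_w * nu)
d = 0.058 mm = 0.000058 m
rho_s - rho_w = 2666 - 1025 = 1641
Numerator = 1641 * 9.81 * (0.000058)^2 = 0.000054154378
Denominator = 18 * 1025 * 1e-6 = 0.018450
w = 0.002935 m/s

0.002935


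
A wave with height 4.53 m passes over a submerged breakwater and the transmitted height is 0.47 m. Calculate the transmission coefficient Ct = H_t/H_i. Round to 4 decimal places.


Ct = H_t / H_i
Ct = 0.47 / 4.53
Ct = 0.1038

0.1038


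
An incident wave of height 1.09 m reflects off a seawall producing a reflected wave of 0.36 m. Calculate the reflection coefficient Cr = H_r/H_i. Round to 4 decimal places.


Cr = H_r / H_i
Cr = 0.36 / 1.09
Cr = 0.3303

0.3303


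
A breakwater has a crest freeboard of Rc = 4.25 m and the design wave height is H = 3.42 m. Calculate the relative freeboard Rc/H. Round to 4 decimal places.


Relative freeboard = Rc / H
= 4.25 / 3.42
= 1.2427

1.2427


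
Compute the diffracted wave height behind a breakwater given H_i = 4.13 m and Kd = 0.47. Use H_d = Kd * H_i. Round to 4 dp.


H_d = Kd * H_i
H_d = 0.47 * 4.13
H_d = 1.9411 m

1.9411


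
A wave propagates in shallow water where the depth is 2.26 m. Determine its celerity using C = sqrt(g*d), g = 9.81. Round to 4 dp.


Using the shallow-water approximation:
C = sqrt(g * d) = sqrt(9.81 * 2.26)
C = sqrt(22.1706)
C = 4.7086 m/s

4.7086


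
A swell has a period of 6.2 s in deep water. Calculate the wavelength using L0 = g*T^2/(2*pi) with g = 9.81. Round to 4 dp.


L0 = g * T^2 / (2 * pi)
L0 = 9.81 * 6.2^2 / (2 * pi)
L0 = 9.81 * 38.4400 / 6.28319
L0 = 377.0964 / 6.28319
L0 = 60.0168 m

60.0168


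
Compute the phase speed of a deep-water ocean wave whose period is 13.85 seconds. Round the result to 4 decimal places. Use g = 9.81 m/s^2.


We use the deep-water celerity formula:
C = g * T / (2 * pi)
C = 9.81 * 13.85 / (2 * 3.14159...)
C = 135.868500 / 6.283185
C = 21.6241 m/s

21.6241


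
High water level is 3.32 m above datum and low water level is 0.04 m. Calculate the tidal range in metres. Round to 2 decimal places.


Tidal range = High water - Low water
Tidal range = 3.32 - (0.04)
Tidal range = 3.28 m

3.28


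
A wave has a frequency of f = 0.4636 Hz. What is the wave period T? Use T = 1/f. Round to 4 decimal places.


T = 1 / f
T = 1 / 0.4636
T = 2.1570 s

2.1570


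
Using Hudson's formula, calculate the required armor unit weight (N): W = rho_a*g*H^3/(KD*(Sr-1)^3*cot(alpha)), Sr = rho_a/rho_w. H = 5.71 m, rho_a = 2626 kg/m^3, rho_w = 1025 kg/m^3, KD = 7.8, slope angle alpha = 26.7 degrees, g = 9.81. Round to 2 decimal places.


Sr = rho_a / rho_w = 2626 / 1025 = 2.561951
(Sr - 1) = 1.561951
(Sr - 1)^3 = 3.810679
cot(26.7) = 1 / tan(26.7) = 1 / 0.502948 = 1.988279
Numerator = 2626 * 9.81 * 5.71^3 = 4795921.3669
Denominator = 7.8 * 3.810679 * 1.988279 = 59.098201
W = 4795921.3669 / 59.098201
W = 81151.73 N

81151.73


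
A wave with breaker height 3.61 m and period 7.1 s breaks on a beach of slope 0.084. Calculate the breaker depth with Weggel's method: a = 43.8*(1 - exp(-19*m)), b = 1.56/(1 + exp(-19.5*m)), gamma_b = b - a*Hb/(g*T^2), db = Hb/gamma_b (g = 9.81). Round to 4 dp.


a = 43.8 * (1 - exp(-19 * m))
exp(-19 * 0.084) = exp(-1.5960) = 0.202706
a = 43.8 * (1 - 0.202706) = 34.921489
b = 1.56 / (1 + exp(-19.5 * m))
exp(-19.5 * 0.084) = exp(-1.6380) = 0.194368
b = 1.56 / (1 + 0.194368) = 1.306130
Hb / (g * T^2) = 3.61 / (9.81 * 7.1^2) = 3.61 / 494.5221 = 0.00729998
gamma_b = b - a * Hb/(g*T^2) = 1.306130 - 34.921489 * 0.00729998 = 1.051204
db = Hb / gamma_b = 3.61 / 1.051204
db = 3.4342 m

3.4342


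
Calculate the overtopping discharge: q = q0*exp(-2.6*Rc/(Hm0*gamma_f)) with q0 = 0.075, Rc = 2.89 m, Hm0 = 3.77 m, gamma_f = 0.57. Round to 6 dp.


q = q0 * exp(-2.6 * Rc / (Hm0 * gamma_f))
Exponent = -2.6 * 2.89 / (3.77 * 0.57)
= -2.6 * 2.89 / 2.1489
= -3.496673
exp(-3.496673) = 0.030298
q = 0.075 * 0.030298
q = 0.002272 m^3/s/m

0.002272


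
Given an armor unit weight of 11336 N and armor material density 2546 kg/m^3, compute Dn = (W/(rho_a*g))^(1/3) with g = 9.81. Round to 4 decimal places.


V = W / (rho_a * g)
V = 11336 / (2546 * 9.81)
V = 11336 / 24976.26
V = 0.453871 m^3
Dn = V^(1/3) = 0.453871^(1/3)
Dn = 0.7685 m

0.7685


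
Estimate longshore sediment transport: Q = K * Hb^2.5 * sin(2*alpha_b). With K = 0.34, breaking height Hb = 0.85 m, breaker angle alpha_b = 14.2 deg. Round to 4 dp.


Q = K * Hb^2.5 * sin(2 * alpha_b)
Hb^2.5 = 0.85^2.5 = 0.666112
sin(2 * 14.2) = sin(28.4) = 0.475624
Q = 0.34 * 0.666112 * 0.475624
Q = 0.1077 m^3/s

0.1077


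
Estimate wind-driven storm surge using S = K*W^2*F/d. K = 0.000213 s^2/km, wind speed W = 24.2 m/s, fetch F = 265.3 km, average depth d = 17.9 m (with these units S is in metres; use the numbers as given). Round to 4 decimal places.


S = K * W^2 * F / d
W^2 = 24.2^2 = 585.64
S = 0.000213 * 585.64 * 265.3 / 17.9
Numerator = 0.000213 * 585.64 * 265.3 = 33.093872
S = 33.093872 / 17.9 = 1.8488 m

1.8488


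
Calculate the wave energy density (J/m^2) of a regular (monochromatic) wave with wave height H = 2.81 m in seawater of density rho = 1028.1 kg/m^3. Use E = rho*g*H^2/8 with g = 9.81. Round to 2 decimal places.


E = (1/8) * rho * g * H^2
E = (1/8) * 1028.1 * 9.81 * 2.81^2
E = 0.125 * 1028.1 * 9.81 * 7.8961
E = 9954.67 J/m^2

9954.67


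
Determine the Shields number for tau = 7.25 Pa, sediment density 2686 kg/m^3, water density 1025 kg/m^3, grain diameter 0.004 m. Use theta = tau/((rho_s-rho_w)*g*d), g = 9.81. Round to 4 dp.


theta = tau / ((rho_s - rho_w) * g * d)
rho_s - rho_w = 2686 - 1025 = 1661
Denominator = 1661 * 9.81 * 0.004 = 65.177640
theta = 7.25 / 65.177640
theta = 0.1112

0.1112


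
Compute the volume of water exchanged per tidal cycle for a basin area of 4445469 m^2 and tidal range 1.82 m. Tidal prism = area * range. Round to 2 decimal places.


Tidal prism = Area * Tidal range
P = 4445469 * 1.82
P = 8090753.58 m^3

8090753.58


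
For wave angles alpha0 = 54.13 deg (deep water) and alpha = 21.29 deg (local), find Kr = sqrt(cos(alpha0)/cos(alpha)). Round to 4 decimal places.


Kr = sqrt(cos(alpha0) / cos(alpha))
cos(54.13) = 0.585948
cos(21.29) = 0.931755
Kr = sqrt(0.585948 / 0.931755)
Kr = sqrt(0.628865)
Kr = 0.7930

0.7930


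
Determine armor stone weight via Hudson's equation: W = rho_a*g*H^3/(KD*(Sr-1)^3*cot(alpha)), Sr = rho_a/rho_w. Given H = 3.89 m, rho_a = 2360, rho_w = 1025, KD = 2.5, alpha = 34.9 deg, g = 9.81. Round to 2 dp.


Sr = rho_a / rho_w = 2360 / 1025 = 2.302439
(Sr - 1) = 1.302439
(Sr - 1)^3 = 2.209389
cot(34.9) = 1 / tan(34.9) = 1 / 0.697610 = 1.433466
Numerator = 2360 * 9.81 * 3.89^3 = 1362792.7495
Denominator = 2.5 * 2.209389 * 1.433466 = 7.917712
W = 1362792.7495 / 7.917712
W = 172119.51 N

172119.51


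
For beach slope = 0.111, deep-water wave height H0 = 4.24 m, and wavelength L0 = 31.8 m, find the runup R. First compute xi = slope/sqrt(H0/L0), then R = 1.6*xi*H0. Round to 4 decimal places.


xi = slope / sqrt(H0/L0)
H0/L0 = 4.24/31.8 = 0.133333
sqrt(0.133333) = 0.365148
xi = 0.111 / 0.365148 = 0.303986
R = 1.6 * xi * H0 = 1.6 * 0.303986 * 4.24
R = 2.0622 m

2.0622


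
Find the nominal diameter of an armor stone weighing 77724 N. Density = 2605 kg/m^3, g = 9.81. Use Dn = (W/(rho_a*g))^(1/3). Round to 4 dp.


V = W / (rho_a * g)
V = 77724 / (2605 * 9.81)
V = 77724 / 25555.05
V = 3.041434 m^3
Dn = V^(1/3) = 3.041434^(1/3)
Dn = 1.4489 m

1.4489


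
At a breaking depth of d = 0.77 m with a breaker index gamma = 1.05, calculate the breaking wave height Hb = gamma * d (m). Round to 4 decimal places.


Hb = gamma * d
Hb = 1.05 * 0.77
Hb = 0.8085 m

0.8085


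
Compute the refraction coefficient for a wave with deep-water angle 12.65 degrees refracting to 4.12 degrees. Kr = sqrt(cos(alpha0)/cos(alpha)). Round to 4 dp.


Kr = sqrt(cos(alpha0) / cos(alpha))
cos(12.65) = 0.975726
cos(4.12) = 0.997416
Kr = sqrt(0.975726 / 0.997416)
Kr = sqrt(0.978254)
Kr = 0.9891

0.9891


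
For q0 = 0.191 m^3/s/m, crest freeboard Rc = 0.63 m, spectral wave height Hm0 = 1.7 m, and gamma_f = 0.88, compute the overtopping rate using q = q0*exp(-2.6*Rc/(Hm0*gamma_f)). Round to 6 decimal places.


q = q0 * exp(-2.6 * Rc / (Hm0 * gamma_f))
Exponent = -2.6 * 0.63 / (1.7 * 0.88)
= -2.6 * 0.63 / 1.4960
= -1.094920
exp(-1.094920) = 0.334566
q = 0.191 * 0.334566
q = 0.063902 m^3/s/m

0.063902


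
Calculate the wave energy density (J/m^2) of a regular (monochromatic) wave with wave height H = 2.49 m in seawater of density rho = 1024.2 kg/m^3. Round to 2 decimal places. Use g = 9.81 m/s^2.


E = (1/8) * rho * g * H^2
E = (1/8) * 1024.2 * 9.81 * 2.49^2
E = 0.125 * 1024.2 * 9.81 * 6.2001
E = 7786.86 J/m^2

7786.86


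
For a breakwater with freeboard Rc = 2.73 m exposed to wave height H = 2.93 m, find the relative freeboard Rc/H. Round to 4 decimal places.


Relative freeboard = Rc / H
= 2.73 / 2.93
= 0.9317

0.9317


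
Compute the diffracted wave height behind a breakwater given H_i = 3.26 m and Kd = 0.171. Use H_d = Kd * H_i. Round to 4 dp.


H_d = Kd * H_i
H_d = 0.171 * 3.26
H_d = 0.5575 m

0.5575


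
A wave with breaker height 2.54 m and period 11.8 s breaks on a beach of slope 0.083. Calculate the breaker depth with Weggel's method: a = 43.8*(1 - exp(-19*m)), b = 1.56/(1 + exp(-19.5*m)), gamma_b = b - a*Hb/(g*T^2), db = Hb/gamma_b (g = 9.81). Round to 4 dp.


a = 43.8 * (1 - exp(-19 * m))
exp(-19 * 0.083) = exp(-1.5770) = 0.206594
a = 43.8 * (1 - 0.206594) = 34.751185
b = 1.56 / (1 + exp(-19.5 * m))
exp(-19.5 * 0.083) = exp(-1.6185) = 0.198196
b = 1.56 / (1 + 0.198196) = 1.301958
Hb / (g * T^2) = 2.54 / (9.81 * 11.8^2) = 2.54 / 1365.9444 = 0.00185952
gamma_b = b - a * Hb/(g*T^2) = 1.301958 - 34.751185 * 0.00185952 = 1.237337
db = Hb / gamma_b = 2.54 / 1.237337
db = 2.0528 m

2.0528


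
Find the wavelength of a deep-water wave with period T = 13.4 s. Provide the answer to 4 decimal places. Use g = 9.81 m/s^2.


L0 = g * T^2 / (2 * pi)
L0 = 9.81 * 13.4^2 / (2 * pi)
L0 = 9.81 * 179.5600 / 6.28319
L0 = 1761.4836 / 6.28319
L0 = 280.3488 m

280.3488


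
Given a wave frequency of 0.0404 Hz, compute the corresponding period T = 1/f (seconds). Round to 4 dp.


T = 1 / f
T = 1 / 0.0404
T = 24.7525 s

24.7525


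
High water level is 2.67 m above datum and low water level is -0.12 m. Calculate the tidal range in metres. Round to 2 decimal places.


Tidal range = High water - Low water
Tidal range = 2.67 - (-0.12)
Tidal range = 2.79 m

2.79


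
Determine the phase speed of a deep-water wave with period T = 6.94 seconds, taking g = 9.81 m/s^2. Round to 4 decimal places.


We use the deep-water celerity formula:
C = g * T / (2 * pi)
C = 9.81 * 6.94 / (2 * 3.14159...)
C = 68.081400 / 6.283185
C = 10.8355 m/s

10.8355


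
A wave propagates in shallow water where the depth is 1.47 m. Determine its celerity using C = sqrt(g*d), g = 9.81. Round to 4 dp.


Using the shallow-water approximation:
C = sqrt(g * d) = sqrt(9.81 * 1.47)
C = sqrt(14.4207)
C = 3.7975 m/s

3.7975


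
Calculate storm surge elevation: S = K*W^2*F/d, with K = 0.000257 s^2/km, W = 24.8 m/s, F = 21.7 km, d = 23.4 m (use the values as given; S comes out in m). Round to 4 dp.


S = K * W^2 * F / d
W^2 = 24.8^2 = 615.04
S = 0.000257 * 615.04 * 21.7 / 23.4
Numerator = 0.000257 * 615.04 * 21.7 = 3.430017
S = 3.430017 / 23.4 = 0.1466 m

0.1466


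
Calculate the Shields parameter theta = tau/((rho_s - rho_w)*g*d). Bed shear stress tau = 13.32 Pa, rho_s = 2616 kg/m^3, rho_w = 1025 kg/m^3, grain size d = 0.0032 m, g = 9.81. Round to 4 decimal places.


theta = tau / ((rho_s - rho_w) * g * d)
rho_s - rho_w = 2616 - 1025 = 1591
Denominator = 1591 * 9.81 * 0.0032 = 49.944672
theta = 13.32 / 49.944672
theta = 0.2667

0.2667


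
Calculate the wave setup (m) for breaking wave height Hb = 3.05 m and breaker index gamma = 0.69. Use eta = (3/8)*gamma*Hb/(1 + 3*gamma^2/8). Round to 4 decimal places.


eta = (3/8) * gamma * Hb / (1 + 3*gamma^2/8)
Numerator = (3/8) * 0.69 * 3.05 = 0.789187
Denominator = 1 + 3*0.69^2/8 = 1 + 0.178538 = 1.178538
eta = 0.789187 / 1.178538
eta = 0.6696 m

0.6696


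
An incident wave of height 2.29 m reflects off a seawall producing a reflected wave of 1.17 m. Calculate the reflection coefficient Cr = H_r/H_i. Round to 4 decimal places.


Cr = H_r / H_i
Cr = 1.17 / 2.29
Cr = 0.5109

0.5109


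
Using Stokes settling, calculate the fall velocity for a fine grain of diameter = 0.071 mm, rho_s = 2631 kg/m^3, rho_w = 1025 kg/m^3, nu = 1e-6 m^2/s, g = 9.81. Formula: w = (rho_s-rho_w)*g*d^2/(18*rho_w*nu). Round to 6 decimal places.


w = (rho_s - rho_w) * g * d^2 / (18 * rho_w * nu)
d = 0.071 mm = 0.000071 m
rho_s - rho_w = 2631 - 1025 = 1606
Numerator = 1606 * 9.81 * (0.000071)^2 = 0.000079420249
Denominator = 18 * 1025 * 1e-6 = 0.018450
w = 0.004305 m/s

0.004305
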